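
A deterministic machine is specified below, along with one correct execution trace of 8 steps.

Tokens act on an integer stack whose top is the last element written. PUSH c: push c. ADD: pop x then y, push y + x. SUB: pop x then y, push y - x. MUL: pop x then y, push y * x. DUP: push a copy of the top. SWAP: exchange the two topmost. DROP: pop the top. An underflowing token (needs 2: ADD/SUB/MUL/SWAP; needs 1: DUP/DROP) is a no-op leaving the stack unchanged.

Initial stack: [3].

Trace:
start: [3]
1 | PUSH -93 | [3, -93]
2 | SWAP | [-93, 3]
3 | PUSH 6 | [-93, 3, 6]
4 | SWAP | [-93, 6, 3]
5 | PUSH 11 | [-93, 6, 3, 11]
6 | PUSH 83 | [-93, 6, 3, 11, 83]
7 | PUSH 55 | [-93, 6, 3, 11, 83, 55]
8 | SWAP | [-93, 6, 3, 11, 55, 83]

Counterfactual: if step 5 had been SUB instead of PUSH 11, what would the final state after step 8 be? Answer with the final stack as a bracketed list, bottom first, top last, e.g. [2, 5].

[-93, 3, 55, 83]

(re-executing from step 5 with the substitution; state before step 5: [-93, 6, 3])
5 | SUB | [-93, 3]
6 | PUSH 83 | [-93, 3, 83]
7 | PUSH 55 | [-93, 3, 83, 55]
8 | SWAP | [-93, 3, 55, 83]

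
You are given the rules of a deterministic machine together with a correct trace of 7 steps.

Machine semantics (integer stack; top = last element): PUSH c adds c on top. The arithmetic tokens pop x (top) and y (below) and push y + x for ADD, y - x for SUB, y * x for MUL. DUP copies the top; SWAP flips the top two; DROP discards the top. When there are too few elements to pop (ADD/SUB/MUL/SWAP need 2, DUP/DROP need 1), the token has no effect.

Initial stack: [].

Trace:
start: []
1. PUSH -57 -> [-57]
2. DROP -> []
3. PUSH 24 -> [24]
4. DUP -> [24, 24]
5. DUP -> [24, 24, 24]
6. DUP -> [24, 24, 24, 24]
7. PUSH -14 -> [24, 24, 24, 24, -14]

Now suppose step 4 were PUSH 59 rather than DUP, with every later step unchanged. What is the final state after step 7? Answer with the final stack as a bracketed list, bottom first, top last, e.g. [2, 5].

[24, 59, 59, 59, -14]

(re-executing from step 4 with the substitution; state before step 4: [24])
4. PUSH 59 -> [24, 59]
5. DUP -> [24, 59, 59]
6. DUP -> [24, 59, 59, 59]
7. PUSH -14 -> [24, 59, 59, 59, -14]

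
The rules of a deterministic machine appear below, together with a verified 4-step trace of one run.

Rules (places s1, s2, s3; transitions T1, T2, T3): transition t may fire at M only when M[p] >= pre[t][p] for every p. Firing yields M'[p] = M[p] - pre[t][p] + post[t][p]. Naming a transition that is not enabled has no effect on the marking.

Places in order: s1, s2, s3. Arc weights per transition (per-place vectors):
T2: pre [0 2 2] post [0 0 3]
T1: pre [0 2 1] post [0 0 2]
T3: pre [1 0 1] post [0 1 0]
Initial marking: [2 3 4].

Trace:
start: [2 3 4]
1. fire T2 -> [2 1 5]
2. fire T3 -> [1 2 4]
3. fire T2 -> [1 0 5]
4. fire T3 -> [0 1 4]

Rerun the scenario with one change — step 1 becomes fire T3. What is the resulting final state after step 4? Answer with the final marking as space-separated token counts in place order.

(re-executing from step 1 with the substitution; state before step 1: [2 3 4])
1. fire T3 -> [1 4 3]
2. fire T3 -> [0 5 2]
3. fire T2 -> [0 3 3]
4. fire T3 -> [0 3 3]

0 3 3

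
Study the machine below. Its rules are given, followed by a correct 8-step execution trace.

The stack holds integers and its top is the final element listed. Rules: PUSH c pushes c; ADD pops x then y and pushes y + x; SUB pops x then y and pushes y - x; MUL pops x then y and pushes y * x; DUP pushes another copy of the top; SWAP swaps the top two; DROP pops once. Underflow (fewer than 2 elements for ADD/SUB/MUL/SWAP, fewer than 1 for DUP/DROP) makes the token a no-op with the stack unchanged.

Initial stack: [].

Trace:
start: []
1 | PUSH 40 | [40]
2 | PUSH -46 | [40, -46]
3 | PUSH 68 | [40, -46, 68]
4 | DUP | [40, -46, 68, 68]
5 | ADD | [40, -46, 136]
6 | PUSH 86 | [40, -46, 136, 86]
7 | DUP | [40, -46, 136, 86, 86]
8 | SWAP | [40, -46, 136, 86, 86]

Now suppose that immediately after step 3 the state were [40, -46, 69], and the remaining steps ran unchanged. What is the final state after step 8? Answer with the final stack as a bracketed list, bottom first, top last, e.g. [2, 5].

[40, -46, 138, 86, 86]

state after step 3 := [40, -46, 69]
4 | DUP | [40, -46, 69, 69]
5 | ADD | [40, -46, 138]
6 | PUSH 86 | [40, -46, 138, 86]
7 | DUP | [40, -46, 138, 86, 86]
8 | SWAP | [40, -46, 138, 86, 86]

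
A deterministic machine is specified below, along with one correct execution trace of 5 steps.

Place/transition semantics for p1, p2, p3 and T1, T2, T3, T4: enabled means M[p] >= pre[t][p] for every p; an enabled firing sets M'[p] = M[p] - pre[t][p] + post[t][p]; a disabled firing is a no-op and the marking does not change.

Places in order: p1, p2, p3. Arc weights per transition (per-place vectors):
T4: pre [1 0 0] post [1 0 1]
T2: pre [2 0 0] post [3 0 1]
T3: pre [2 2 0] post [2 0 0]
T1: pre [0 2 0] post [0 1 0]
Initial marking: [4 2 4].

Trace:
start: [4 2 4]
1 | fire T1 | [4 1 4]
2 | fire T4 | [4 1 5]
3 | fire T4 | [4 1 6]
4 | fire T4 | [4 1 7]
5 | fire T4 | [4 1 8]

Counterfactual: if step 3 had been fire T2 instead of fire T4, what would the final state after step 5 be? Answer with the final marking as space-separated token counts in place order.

(re-executing from step 3 with the substitution; state before step 3: [4 1 5])
3 | fire T2 | [5 1 6]
4 | fire T4 | [5 1 7]
5 | fire T4 | [5 1 8]

5 1 8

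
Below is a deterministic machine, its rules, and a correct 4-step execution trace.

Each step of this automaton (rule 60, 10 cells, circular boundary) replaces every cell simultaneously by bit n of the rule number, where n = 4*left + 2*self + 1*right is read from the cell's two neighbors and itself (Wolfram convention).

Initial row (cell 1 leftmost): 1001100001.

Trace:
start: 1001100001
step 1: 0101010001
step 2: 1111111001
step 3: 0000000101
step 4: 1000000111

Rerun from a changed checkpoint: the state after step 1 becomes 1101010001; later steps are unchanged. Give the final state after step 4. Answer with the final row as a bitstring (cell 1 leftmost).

state after step 1 := 1101010001
step 2: 0011111001
step 3: 1010000101
step 4: 0111000111

0111000111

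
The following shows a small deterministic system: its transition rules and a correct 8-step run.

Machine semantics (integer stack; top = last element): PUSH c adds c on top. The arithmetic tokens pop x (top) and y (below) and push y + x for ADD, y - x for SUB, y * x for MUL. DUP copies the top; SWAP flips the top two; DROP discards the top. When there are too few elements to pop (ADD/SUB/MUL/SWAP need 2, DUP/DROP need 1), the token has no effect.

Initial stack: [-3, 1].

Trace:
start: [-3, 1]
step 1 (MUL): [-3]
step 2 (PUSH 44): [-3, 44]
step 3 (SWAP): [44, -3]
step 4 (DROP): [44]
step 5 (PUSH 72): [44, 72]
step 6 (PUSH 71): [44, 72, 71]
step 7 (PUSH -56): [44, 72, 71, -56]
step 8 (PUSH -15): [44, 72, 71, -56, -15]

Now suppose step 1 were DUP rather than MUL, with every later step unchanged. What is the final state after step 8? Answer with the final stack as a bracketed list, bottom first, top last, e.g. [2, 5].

(re-executing from step 1 with the substitution; state before step 1: [-3, 1])
step 1 (DUP): [-3, 1, 1]
step 2 (PUSH 44): [-3, 1, 1, 44]
step 3 (SWAP): [-3, 1, 44, 1]
step 4 (DROP): [-3, 1, 44]
step 5 (PUSH 72): [-3, 1, 44, 72]
step 6 (PUSH 71): [-3, 1, 44, 72, 71]
step 7 (PUSH -56): [-3, 1, 44, 72, 71, -56]
step 8 (PUSH -15): [-3, 1, 44, 72, 71, -56, -15]

[-3, 1, 44, 72, 71, -56, -15]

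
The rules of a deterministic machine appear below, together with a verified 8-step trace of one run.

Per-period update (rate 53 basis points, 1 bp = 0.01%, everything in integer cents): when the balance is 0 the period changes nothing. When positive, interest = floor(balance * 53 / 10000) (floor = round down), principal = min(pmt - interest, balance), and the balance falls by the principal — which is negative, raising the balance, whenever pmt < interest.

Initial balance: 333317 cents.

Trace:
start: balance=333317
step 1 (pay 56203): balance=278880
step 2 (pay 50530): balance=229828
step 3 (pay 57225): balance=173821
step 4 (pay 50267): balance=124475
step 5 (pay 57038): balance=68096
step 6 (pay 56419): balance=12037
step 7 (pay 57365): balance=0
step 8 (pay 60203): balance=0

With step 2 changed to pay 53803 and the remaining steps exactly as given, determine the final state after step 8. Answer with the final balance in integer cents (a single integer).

(re-executing from step 2 with the substitution; state before step 2: balance=278880)
step 2 (pay 53803): balance=226555
step 3 (pay 57225): balance=170530
step 4 (pay 50267): balance=121166
step 5 (pay 57038): balance=64770
step 6 (pay 56419): balance=8694
step 7 (pay 57365): balance=0
step 8 (pay 60203): balance=0

0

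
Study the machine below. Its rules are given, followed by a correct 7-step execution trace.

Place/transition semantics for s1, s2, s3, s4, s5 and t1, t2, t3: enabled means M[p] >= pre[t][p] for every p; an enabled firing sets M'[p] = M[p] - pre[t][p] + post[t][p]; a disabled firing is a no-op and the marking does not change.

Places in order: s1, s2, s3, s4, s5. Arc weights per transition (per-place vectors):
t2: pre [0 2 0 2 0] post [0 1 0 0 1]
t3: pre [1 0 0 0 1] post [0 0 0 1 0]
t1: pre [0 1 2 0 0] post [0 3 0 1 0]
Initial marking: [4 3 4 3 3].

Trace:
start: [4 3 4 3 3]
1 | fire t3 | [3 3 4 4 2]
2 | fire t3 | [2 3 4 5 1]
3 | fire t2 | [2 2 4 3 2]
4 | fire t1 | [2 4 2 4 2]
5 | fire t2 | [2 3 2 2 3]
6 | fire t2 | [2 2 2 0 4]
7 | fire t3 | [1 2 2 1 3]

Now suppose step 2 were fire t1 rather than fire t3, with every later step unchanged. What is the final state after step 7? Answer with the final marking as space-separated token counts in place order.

(re-executing from step 2 with the substitution; state before step 2: [3 3 4 4 2])
2 | fire t1 | [3 5 2 5 2]
3 | fire t2 | [3 4 2 3 3]
4 | fire t1 | [3 6 0 4 3]
5 | fire t2 | [3 5 0 2 4]
6 | fire t2 | [3 4 0 0 5]
7 | fire t3 | [2 4 0 1 4]

2 4 0 1 4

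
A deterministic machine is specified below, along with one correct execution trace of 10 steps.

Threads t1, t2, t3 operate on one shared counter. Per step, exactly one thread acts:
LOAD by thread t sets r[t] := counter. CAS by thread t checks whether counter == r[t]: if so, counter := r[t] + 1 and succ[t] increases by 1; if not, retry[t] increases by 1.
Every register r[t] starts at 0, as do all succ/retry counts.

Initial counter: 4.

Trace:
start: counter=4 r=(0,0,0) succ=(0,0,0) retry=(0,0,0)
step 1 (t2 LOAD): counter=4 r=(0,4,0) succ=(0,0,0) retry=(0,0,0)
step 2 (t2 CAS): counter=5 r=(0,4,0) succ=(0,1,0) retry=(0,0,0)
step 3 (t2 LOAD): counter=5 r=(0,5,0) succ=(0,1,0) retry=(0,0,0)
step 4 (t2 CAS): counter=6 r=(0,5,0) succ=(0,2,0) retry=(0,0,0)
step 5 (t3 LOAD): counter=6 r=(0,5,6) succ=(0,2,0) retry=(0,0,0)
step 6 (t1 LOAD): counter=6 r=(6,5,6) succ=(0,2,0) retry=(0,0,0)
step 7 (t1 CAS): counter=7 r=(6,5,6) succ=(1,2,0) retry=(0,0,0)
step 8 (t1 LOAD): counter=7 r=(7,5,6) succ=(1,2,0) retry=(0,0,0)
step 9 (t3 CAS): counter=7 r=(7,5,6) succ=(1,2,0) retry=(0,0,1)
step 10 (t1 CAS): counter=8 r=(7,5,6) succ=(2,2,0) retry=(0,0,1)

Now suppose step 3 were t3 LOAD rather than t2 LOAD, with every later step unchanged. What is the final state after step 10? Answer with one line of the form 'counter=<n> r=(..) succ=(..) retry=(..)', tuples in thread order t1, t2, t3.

(re-executing from step 3 with the substitution; state before step 3: counter=5 r=(0,4,0) succ=(0,1,0) retry=(0,0,0))
step 3 (t3 LOAD): counter=5 r=(0,4,5) succ=(0,1,0) retry=(0,0,0)
step 4 (t2 CAS): counter=5 r=(0,4,5) succ=(0,1,0) retry=(0,1,0)
step 5 (t3 LOAD): counter=5 r=(0,4,5) succ=(0,1,0) retry=(0,1,0)
step 6 (t1 LOAD): counter=5 r=(5,4,5) succ=(0,1,0) retry=(0,1,0)
step 7 (t1 CAS): counter=6 r=(5,4,5) succ=(1,1,0) retry=(0,1,0)
step 8 (t1 LOAD): counter=6 r=(6,4,5) succ=(1,1,0) retry=(0,1,0)
step 9 (t3 CAS): counter=6 r=(6,4,5) succ=(1,1,0) retry=(0,1,1)
step 10 (t1 CAS): counter=7 r=(6,4,5) succ=(2,1,0) retry=(0,1,1)

counter=7 r=(6,4,5) succ=(2,1,0) retry=(0,1,1)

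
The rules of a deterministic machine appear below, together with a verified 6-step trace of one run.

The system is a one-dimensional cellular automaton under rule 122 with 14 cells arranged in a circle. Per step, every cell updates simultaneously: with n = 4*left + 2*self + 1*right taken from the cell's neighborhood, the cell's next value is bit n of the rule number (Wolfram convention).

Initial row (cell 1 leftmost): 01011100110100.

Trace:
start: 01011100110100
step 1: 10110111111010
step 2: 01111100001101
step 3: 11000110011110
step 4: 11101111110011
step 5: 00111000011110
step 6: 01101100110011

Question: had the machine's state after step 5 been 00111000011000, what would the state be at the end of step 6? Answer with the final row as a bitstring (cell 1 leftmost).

01101100111100

state after step 5 := 00111000011000
step 6: 01101100111100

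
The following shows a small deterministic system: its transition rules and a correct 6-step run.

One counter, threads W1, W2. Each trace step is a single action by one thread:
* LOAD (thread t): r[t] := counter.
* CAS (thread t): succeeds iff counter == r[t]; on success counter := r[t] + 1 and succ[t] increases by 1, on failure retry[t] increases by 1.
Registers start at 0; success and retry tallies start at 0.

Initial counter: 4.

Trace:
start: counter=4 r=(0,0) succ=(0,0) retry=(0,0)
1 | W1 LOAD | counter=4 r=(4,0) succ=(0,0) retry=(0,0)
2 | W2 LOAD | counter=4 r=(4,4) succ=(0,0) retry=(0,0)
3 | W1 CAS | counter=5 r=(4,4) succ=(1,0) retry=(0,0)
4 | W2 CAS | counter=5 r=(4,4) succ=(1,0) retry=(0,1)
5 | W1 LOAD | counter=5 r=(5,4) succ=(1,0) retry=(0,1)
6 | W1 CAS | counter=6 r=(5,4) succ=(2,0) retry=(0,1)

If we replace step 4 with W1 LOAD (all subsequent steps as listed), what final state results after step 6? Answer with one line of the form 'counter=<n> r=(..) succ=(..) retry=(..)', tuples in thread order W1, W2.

(re-executing from step 4 with the substitution; state before step 4: counter=5 r=(4,4) succ=(1,0) retry=(0,0))
4 | W1 LOAD | counter=5 r=(5,4) succ=(1,0) retry=(0,0)
5 | W1 LOAD | counter=5 r=(5,4) succ=(1,0) retry=(0,0)
6 | W1 CAS | counter=6 r=(5,4) succ=(2,0) retry=(0,0)

counter=6 r=(5,4) succ=(2,0) retry=(0,0)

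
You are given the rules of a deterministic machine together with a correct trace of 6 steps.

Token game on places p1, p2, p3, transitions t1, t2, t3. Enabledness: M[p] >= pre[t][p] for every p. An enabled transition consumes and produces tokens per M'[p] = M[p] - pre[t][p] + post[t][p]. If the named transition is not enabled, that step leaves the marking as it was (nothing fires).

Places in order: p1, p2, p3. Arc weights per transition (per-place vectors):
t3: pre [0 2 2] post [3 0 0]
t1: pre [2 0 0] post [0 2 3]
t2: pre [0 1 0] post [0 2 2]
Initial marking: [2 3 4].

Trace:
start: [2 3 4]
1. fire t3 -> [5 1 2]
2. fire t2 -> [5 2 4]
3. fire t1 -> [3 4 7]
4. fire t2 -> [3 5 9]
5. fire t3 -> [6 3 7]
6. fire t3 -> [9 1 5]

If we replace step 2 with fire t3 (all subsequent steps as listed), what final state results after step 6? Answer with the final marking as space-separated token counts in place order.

9 0 3

(re-executing from step 2 with the substitution; state before step 2: [5 1 2])
2. fire t3 -> [5 1 2]
3. fire t1 -> [3 3 5]
4. fire t2 -> [3 4 7]
5. fire t3 -> [6 2 5]
6. fire t3 -> [9 0 3]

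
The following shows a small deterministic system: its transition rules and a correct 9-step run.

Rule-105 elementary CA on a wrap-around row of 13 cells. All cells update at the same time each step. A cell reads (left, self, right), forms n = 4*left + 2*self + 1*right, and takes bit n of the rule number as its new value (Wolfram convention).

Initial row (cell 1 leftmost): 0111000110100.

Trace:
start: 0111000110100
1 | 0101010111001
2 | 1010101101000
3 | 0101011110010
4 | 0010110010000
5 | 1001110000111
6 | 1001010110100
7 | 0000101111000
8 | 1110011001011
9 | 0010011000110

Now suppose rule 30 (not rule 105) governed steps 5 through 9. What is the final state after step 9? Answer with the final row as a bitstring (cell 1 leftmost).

0111011111100

(re-executing steps 5..9 under rule 30; state before step 5: 0010110010000)
5 | 0110101111000
6 | 1100101000100
7 | 1011101101111
8 | 0010001001000
9 | 0111011111100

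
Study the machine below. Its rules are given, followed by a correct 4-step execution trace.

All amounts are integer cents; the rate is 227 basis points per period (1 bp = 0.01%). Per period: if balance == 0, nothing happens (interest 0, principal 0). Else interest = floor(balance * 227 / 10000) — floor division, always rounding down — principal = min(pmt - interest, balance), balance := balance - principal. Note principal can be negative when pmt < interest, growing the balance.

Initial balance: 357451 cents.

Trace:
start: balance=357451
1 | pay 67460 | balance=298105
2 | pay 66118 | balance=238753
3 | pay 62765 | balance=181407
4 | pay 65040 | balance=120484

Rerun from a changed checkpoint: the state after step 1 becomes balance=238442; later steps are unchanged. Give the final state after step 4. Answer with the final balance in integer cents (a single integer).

state after step 1 := balance=238442
2 | pay 66118 | balance=177736
3 | pay 62765 | balance=119005
4 | pay 65040 | balance=56666

56666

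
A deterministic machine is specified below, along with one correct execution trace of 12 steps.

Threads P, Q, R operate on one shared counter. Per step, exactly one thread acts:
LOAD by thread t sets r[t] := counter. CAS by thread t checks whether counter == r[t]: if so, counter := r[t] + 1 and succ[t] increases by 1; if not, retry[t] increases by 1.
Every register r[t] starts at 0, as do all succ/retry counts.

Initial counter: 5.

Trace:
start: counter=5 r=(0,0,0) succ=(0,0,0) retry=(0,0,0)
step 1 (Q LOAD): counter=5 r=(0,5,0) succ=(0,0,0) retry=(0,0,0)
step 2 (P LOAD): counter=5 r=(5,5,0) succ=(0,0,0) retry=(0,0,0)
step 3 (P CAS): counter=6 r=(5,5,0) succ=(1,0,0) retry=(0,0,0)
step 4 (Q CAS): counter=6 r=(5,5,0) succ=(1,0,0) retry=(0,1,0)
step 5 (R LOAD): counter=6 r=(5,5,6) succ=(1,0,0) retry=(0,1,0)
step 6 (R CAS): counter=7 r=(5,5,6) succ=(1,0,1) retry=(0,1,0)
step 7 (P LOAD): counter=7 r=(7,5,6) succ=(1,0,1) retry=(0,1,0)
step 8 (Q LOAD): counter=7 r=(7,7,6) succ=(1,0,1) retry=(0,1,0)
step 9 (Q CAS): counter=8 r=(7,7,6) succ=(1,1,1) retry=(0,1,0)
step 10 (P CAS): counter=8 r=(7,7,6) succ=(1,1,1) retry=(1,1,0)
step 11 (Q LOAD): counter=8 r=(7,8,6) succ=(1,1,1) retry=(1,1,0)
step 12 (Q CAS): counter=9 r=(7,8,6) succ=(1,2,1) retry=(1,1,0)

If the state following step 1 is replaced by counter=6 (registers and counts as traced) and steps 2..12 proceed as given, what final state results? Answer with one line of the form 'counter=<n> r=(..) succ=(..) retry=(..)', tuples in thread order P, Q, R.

counter=10 r=(8,9,7) succ=(1,2,1) retry=(1,1,0)

state after step 1 := counter=6 r=(0,5,0) succ=(0,0,0) retry=(0,0,0)
step 2 (P LOAD): counter=6 r=(6,5,0) succ=(0,0,0) retry=(0,0,0)
step 3 (P CAS): counter=7 r=(6,5,0) succ=(1,0,0) retry=(0,0,0)
step 4 (Q CAS): counter=7 r=(6,5,0) succ=(1,0,0) retry=(0,1,0)
step 5 (R LOAD): counter=7 r=(6,5,7) succ=(1,0,0) retry=(0,1,0)
step 6 (R CAS): counter=8 r=(6,5,7) succ=(1,0,1) retry=(0,1,0)
step 7 (P LOAD): counter=8 r=(8,5,7) succ=(1,0,1) retry=(0,1,0)
step 8 (Q LOAD): counter=8 r=(8,8,7) succ=(1,0,1) retry=(0,1,0)
step 9 (Q CAS): counter=9 r=(8,8,7) succ=(1,1,1) retry=(0,1,0)
step 10 (P CAS): counter=9 r=(8,8,7) succ=(1,1,1) retry=(1,1,0)
step 11 (Q LOAD): counter=9 r=(8,9,7) succ=(1,1,1) retry=(1,1,0)
step 12 (Q CAS): counter=10 r=(8,9,7) succ=(1,2,1) retry=(1,1,0)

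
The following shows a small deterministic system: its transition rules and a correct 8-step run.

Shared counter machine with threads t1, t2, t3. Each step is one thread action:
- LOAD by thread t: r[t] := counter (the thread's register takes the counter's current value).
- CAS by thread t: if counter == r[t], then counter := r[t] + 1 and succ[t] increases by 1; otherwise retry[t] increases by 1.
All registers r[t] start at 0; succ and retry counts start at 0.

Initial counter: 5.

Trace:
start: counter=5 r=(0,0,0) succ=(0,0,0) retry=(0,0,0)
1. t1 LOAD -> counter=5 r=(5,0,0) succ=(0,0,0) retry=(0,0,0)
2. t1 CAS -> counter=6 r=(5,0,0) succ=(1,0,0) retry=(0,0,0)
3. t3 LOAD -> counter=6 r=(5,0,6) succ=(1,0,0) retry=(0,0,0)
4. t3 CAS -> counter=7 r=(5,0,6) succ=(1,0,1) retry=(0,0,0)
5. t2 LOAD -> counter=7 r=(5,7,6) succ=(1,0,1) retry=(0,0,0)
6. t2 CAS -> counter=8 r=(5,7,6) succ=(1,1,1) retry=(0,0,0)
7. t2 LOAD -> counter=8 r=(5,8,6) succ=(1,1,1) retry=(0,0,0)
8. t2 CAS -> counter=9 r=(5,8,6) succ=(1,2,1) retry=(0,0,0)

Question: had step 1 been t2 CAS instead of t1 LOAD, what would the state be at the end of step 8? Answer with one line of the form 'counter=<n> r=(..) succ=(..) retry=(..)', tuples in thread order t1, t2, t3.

(re-executing from step 1 with the substitution; state before step 1: counter=5 r=(0,0,0) succ=(0,0,0) retry=(0,0,0))
1. t2 CAS -> counter=5 r=(0,0,0) succ=(0,0,0) retry=(0,1,0)
2. t1 CAS -> counter=5 r=(0,0,0) succ=(0,0,0) retry=(1,1,0)
3. t3 LOAD -> counter=5 r=(0,0,5) succ=(0,0,0) retry=(1,1,0)
4. t3 CAS -> counter=6 r=(0,0,5) succ=(0,0,1) retry=(1,1,0)
5. t2 LOAD -> counter=6 r=(0,6,5) succ=(0,0,1) retry=(1,1,0)
6. t2 CAS -> counter=7 r=(0,6,5) succ=(0,1,1) retry=(1,1,0)
7. t2 LOAD -> counter=7 r=(0,7,5) succ=(0,1,1) retry=(1,1,0)
8. t2 CAS -> counter=8 r=(0,7,5) succ=(0,2,1) retry=(1,1,0)

counter=8 r=(0,7,5) succ=(0,2,1) retry=(1,1,0)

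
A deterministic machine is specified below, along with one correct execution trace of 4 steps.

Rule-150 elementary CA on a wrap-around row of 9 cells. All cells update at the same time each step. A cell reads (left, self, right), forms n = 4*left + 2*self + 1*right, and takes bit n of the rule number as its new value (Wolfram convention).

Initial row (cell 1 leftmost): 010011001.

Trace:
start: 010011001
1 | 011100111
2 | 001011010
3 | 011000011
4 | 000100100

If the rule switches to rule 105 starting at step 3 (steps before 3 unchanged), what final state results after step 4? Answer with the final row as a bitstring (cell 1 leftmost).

(re-executing steps 3..4 under rule 105; state before step 3: 001011010)
3 | 100111100
4 | 000100100

000100100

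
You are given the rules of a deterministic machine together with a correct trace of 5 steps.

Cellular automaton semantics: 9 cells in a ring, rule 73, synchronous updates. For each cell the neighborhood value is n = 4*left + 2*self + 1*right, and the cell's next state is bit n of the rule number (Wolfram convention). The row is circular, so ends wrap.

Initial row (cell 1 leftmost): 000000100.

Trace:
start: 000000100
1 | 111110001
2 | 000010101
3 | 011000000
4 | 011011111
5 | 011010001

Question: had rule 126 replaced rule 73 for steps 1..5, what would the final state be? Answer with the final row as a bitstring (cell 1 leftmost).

(re-executing steps 1..5 under rule 126; state before step 1: 000000100)
1 | 000001110
2 | 000011011
3 | 100111111
4 | 111100000
5 | 100110001

100110001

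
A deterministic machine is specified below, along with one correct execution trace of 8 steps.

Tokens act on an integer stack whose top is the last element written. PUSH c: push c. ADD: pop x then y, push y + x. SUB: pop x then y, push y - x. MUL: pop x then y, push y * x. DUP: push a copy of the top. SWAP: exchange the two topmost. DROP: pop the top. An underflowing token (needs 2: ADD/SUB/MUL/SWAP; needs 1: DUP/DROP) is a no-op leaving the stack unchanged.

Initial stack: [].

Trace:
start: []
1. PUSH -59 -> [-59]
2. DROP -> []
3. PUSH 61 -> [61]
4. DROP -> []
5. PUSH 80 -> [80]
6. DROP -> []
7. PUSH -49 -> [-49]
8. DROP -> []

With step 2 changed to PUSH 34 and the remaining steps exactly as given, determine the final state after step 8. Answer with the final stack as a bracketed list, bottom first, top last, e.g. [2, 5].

[-59, 34]

(re-executing from step 2 with the substitution; state before step 2: [-59])
2. PUSH 34 -> [-59, 34]
3. PUSH 61 -> [-59, 34, 61]
4. DROP -> [-59, 34]
5. PUSH 80 -> [-59, 34, 80]
6. DROP -> [-59, 34]
7. PUSH -49 -> [-59, 34, -49]
8. DROP -> [-59, 34]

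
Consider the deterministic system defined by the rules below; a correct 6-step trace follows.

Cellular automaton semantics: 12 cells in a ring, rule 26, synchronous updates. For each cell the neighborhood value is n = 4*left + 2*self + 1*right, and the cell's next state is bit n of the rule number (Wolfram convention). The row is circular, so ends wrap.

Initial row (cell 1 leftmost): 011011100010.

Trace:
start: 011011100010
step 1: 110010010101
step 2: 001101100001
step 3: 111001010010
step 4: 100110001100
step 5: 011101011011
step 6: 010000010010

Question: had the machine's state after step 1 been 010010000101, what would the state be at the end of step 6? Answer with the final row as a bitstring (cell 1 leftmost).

state after step 1 := 010010000101
step 2: 001101001000
step 3: 011000110100
step 4: 110101100010
step 5: 100001010100
step 6: 010010000011

010010000011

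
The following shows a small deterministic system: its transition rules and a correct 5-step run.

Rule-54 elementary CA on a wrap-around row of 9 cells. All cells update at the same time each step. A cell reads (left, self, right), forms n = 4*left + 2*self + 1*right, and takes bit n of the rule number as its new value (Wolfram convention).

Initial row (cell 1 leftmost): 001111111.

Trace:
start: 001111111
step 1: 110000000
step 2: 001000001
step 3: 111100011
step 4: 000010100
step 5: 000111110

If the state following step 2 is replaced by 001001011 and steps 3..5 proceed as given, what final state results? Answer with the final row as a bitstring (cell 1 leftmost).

100000100

state after step 2 := 001001011
step 3: 111111100
step 4: 000000011
step 5: 100000100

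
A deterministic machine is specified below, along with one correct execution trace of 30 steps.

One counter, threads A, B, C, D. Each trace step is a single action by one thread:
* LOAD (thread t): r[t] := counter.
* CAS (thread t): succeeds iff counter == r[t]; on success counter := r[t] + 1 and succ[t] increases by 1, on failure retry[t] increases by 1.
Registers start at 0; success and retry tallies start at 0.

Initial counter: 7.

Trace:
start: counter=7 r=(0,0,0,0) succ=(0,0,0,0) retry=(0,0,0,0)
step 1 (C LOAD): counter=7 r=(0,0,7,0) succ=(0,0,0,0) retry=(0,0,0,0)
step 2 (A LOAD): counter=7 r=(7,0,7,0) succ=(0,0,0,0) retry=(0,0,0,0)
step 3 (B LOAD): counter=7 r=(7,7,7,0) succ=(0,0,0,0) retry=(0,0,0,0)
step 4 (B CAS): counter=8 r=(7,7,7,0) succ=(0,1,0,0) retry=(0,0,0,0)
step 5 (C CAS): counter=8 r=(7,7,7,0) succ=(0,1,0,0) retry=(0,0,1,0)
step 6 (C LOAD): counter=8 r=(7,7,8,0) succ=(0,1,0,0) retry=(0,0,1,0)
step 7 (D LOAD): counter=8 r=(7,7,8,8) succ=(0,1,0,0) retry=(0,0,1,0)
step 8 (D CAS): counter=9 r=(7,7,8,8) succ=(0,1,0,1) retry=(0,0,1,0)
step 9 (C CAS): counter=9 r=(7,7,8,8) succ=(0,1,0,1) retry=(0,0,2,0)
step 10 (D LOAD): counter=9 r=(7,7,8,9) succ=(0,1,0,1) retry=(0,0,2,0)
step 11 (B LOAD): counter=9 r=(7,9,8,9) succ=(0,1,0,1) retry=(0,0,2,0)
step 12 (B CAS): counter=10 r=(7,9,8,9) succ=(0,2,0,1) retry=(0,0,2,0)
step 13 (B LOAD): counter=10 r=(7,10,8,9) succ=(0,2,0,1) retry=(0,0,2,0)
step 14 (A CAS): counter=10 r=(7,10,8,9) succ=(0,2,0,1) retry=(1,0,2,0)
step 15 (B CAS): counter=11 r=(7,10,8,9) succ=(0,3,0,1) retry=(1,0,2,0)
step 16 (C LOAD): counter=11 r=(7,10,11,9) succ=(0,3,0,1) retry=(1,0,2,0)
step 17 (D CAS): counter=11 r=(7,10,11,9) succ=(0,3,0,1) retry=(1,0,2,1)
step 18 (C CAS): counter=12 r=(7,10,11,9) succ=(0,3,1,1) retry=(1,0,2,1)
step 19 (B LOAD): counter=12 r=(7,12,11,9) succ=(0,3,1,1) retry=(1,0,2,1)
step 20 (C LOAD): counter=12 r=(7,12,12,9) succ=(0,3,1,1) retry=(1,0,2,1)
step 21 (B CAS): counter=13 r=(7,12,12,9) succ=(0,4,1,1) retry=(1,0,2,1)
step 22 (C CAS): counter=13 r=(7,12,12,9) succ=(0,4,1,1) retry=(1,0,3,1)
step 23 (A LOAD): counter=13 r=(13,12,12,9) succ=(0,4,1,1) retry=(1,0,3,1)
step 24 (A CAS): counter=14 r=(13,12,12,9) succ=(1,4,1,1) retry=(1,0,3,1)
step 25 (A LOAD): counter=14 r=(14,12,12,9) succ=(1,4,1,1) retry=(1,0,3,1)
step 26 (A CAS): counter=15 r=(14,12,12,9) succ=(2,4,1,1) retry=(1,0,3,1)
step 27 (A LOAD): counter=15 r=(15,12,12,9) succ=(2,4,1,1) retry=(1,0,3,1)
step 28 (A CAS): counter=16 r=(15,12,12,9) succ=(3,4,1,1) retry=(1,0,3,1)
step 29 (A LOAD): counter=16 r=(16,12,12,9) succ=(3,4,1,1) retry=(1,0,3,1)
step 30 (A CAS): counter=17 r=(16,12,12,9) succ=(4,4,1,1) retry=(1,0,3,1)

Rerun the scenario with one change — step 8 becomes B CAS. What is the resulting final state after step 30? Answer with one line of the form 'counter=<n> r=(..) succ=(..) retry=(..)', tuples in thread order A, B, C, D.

(re-executing from step 8 with the substitution; state before step 8: counter=8 r=(7,7,8,8) succ=(0,1,0,0) retry=(0,0,1,0))
step 8 (B CAS): counter=8 r=(7,7,8,8) succ=(0,1,0,0) retry=(0,1,1,0)
step 9 (C CAS): counter=9 r=(7,7,8,8) succ=(0,1,1,0) retry=(0,1,1,0)
step 10 (D LOAD): counter=9 r=(7,7,8,9) succ=(0,1,1,0) retry=(0,1,1,0)
step 11 (B LOAD): counter=9 r=(7,9,8,9) succ=(0,1,1,0) retry=(0,1,1,0)
step 12 (B CAS): counter=10 r=(7,9,8,9) succ=(0,2,1,0) retry=(0,1,1,0)
step 13 (B LOAD): counter=10 r=(7,10,8,9) succ=(0,2,1,0) retry=(0,1,1,0)
step 14 (A CAS): counter=10 r=(7,10,8,9) succ=(0,2,1,0) retry=(1,1,1,0)
step 15 (B CAS): counter=11 r=(7,10,8,9) succ=(0,3,1,0) retry=(1,1,1,0)
step 16 (C LOAD): counter=11 r=(7,10,11,9) succ=(0,3,1,0) retry=(1,1,1,0)
step 17 (D CAS): counter=11 r=(7,10,11,9) succ=(0,3,1,0) retry=(1,1,1,1)
step 18 (C CAS): counter=12 r=(7,10,11,9) succ=(0,3,2,0) retry=(1,1,1,1)
step 19 (B LOAD): counter=12 r=(7,12,11,9) succ=(0,3,2,0) retry=(1,1,1,1)
step 20 (C LOAD): counter=12 r=(7,12,12,9) succ=(0,3,2,0) retry=(1,1,1,1)
step 21 (B CAS): counter=13 r=(7,12,12,9) succ=(0,4,2,0) retry=(1,1,1,1)
step 22 (C CAS): counter=13 r=(7,12,12,9) succ=(0,4,2,0) retry=(1,1,2,1)
step 23 (A LOAD): counter=13 r=(13,12,12,9) succ=(0,4,2,0) retry=(1,1,2,1)
step 24 (A CAS): counter=14 r=(13,12,12,9) succ=(1,4,2,0) retry=(1,1,2,1)
step 25 (A LOAD): counter=14 r=(14,12,12,9) succ=(1,4,2,0) retry=(1,1,2,1)
step 26 (A CAS): counter=15 r=(14,12,12,9) succ=(2,4,2,0) retry=(1,1,2,1)
step 27 (A LOAD): counter=15 r=(15,12,12,9) succ=(2,4,2,0) retry=(1,1,2,1)
step 28 (A CAS): counter=16 r=(15,12,12,9) succ=(3,4,2,0) retry=(1,1,2,1)
step 29 (A LOAD): counter=16 r=(16,12,12,9) succ=(3,4,2,0) retry=(1,1,2,1)
step 30 (A CAS): counter=17 r=(16,12,12,9) succ=(4,4,2,0) retry=(1,1,2,1)

counter=17 r=(16,12,12,9) succ=(4,4,2,0) retry=(1,1,2,1)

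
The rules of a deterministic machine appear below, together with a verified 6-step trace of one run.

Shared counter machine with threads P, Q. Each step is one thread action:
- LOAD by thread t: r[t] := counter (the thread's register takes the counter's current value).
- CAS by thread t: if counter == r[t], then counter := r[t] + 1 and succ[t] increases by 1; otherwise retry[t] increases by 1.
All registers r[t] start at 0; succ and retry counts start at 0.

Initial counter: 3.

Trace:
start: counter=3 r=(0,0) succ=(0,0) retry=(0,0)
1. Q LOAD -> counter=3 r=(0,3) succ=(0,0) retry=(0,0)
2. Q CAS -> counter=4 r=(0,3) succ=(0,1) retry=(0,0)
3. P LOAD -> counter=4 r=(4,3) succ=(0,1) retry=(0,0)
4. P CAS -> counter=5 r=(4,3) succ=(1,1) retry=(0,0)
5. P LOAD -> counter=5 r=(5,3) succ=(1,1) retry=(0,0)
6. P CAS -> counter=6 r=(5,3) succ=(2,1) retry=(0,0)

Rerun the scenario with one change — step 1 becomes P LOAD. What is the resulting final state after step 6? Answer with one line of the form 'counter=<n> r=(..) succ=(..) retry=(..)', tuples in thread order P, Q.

(re-executing from step 1 with the substitution; state before step 1: counter=3 r=(0,0) succ=(0,0) retry=(0,0))
1. P LOAD -> counter=3 r=(3,0) succ=(0,0) retry=(0,0)
2. Q CAS -> counter=3 r=(3,0) succ=(0,0) retry=(0,1)
3. P LOAD -> counter=3 r=(3,0) succ=(0,0) retry=(0,1)
4. P CAS -> counter=4 r=(3,0) succ=(1,0) retry=(0,1)
5. P LOAD -> counter=4 r=(4,0) succ=(1,0) retry=(0,1)
6. P CAS -> counter=5 r=(4,0) succ=(2,0) retry=(0,1)

counter=5 r=(4,0) succ=(2,0) retry=(0,1)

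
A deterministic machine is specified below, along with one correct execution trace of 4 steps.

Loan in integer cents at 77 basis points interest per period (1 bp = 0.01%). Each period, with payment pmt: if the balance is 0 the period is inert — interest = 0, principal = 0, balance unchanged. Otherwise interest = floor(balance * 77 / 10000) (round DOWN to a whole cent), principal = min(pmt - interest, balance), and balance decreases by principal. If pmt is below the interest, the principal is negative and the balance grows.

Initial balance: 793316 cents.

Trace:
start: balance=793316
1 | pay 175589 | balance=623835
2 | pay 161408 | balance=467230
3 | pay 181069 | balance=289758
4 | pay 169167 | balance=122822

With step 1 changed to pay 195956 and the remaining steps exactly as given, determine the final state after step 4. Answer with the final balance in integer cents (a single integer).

101980

(re-executing from step 1 with the substitution; state before step 1: balance=793316)
1 | pay 195956 | balance=603468
2 | pay 161408 | balance=446706
3 | pay 181069 | balance=269076
4 | pay 169167 | balance=101980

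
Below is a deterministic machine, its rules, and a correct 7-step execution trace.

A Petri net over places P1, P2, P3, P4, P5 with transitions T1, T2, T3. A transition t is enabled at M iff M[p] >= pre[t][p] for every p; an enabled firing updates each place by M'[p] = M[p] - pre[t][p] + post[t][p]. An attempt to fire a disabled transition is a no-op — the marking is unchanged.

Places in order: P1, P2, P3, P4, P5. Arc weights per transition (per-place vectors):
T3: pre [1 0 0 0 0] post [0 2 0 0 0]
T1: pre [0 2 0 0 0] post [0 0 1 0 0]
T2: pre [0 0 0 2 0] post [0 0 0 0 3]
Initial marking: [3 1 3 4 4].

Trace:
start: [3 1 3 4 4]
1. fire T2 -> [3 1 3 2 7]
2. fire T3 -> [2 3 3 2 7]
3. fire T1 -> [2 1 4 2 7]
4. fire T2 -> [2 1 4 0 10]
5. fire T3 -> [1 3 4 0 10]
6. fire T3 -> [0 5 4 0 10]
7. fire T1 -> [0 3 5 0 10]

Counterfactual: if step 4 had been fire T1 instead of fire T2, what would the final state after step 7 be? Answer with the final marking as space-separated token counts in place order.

0 3 5 2 7

(re-executing from step 4 with the substitution; state before step 4: [2 1 4 2 7])
4. fire T1 -> [2 1 4 2 7]
5. fire T3 -> [1 3 4 2 7]
6. fire T3 -> [0 5 4 2 7]
7. fire T1 -> [0 3 5 2 7]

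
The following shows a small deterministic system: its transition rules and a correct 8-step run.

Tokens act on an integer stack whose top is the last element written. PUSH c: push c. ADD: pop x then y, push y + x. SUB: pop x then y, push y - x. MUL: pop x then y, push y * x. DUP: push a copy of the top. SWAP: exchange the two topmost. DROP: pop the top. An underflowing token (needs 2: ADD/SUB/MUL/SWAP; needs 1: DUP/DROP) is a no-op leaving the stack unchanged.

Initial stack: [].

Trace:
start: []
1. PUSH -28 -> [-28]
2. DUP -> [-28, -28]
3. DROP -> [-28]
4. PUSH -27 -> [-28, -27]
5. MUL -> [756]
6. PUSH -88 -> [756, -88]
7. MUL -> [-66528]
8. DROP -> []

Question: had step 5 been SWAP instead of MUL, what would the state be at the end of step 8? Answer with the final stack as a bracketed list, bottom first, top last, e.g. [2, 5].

[-27]

(re-executing from step 5 with the substitution; state before step 5: [-28, -27])
5. SWAP -> [-27, -28]
6. PUSH -88 -> [-27, -28, -88]
7. MUL -> [-27, 2464]
8. DROP -> [-27]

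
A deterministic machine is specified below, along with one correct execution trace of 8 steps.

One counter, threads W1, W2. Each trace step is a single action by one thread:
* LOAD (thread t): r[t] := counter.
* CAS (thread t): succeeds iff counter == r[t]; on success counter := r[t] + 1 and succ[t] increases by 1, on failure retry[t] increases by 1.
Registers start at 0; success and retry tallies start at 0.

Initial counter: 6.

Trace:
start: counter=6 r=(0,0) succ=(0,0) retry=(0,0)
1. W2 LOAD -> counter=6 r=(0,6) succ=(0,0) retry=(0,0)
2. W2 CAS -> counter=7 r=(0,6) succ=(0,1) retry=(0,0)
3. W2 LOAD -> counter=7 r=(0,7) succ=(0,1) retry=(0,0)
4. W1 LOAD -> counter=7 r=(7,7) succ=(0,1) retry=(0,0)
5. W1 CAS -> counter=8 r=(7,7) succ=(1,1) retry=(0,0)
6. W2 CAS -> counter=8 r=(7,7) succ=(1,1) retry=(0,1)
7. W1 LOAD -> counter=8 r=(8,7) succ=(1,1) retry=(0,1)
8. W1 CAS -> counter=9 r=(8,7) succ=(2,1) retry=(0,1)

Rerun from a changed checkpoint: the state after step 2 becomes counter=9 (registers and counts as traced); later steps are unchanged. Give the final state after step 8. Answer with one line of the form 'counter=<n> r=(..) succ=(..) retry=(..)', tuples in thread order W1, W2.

state after step 2 := counter=9 r=(0,6) succ=(0,1) retry=(0,0)
3. W2 LOAD -> counter=9 r=(0,9) succ=(0,1) retry=(0,0)
4. W1 LOAD -> counter=9 r=(9,9) succ=(0,1) retry=(0,0)
5. W1 CAS -> counter=10 r=(9,9) succ=(1,1) retry=(0,0)
6. W2 CAS -> counter=10 r=(9,9) succ=(1,1) retry=(0,1)
7. W1 LOAD -> counter=10 r=(10,9) succ=(1,1) retry=(0,1)
8. W1 CAS -> counter=11 r=(10,9) succ=(2,1) retry=(0,1)

counter=11 r=(10,9) succ=(2,1) retry=(0,1)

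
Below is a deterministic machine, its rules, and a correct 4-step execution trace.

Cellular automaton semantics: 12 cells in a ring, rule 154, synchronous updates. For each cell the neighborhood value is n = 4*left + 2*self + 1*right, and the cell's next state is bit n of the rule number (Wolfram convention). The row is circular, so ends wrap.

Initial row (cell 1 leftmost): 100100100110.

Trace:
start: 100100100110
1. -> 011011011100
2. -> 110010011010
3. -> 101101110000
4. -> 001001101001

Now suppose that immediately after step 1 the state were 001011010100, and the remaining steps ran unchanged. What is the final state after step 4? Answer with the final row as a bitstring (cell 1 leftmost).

001000101001

state after step 1 := 001011010100
2. -> 010010000010
3. -> 101101000101
4. -> 001000101001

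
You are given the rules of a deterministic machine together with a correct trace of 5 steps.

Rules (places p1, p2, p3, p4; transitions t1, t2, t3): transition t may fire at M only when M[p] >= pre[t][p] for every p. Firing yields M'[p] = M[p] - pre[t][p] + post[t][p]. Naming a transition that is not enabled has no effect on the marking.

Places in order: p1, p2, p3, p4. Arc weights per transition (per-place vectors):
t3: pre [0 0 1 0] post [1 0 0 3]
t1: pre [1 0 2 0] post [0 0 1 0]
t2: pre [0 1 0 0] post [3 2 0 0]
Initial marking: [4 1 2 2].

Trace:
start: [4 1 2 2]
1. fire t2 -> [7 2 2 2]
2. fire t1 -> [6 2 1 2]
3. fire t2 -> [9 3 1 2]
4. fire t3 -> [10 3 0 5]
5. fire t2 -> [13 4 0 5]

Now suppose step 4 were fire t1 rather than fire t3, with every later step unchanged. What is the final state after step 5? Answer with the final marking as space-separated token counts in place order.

12 4 1 2

(re-executing from step 4 with the substitution; state before step 4: [9 3 1 2])
4. fire t1 -> [9 3 1 2]
5. fire t2 -> [12 4 1 2]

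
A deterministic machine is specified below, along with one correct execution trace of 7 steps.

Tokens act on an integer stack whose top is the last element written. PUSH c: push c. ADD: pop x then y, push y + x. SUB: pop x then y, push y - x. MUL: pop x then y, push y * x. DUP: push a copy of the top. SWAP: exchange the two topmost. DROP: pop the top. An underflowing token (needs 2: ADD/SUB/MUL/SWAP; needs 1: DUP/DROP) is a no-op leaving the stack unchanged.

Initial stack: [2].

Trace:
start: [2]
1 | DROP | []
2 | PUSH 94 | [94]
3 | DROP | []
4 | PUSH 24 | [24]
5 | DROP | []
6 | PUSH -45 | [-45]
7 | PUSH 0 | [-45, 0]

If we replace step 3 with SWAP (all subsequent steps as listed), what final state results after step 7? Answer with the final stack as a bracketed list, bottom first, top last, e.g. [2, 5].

[94, -45, 0]

(re-executing from step 3 with the substitution; state before step 3: [94])
3 | SWAP | [94]
4 | PUSH 24 | [94, 24]
5 | DROP | [94]
6 | PUSH -45 | [94, -45]
7 | PUSH 0 | [94, -45, 0]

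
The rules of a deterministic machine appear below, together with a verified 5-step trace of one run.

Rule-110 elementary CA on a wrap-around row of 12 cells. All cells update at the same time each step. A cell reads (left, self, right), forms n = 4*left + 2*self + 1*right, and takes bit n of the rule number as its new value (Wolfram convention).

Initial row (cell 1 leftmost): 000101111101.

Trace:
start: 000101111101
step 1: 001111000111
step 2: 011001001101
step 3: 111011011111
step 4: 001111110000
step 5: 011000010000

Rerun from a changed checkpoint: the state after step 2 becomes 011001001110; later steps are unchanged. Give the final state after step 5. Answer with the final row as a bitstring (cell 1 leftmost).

state after step 2 := 011001001110
step 3: 111011011010
step 4: 101111111111
step 5: 111000000000

111000000000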